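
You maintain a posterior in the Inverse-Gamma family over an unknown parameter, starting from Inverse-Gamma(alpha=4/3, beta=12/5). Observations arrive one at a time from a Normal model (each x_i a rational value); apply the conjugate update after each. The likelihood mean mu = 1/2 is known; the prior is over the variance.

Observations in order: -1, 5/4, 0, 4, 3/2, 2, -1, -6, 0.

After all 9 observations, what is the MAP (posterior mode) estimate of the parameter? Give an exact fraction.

16347/3280

obs 1: x=-1 → posterior Inverse-Gamma(11/6, 141/40)
obs 2: x=5/4 → posterior Inverse-Gamma(7/3, 609/160)
obs 3: x=0 → posterior Inverse-Gamma(17/6, 629/160)
obs 4: x=4 → posterior Inverse-Gamma(10/3, 1609/160)
obs 5: x=3/2 → posterior Inverse-Gamma(23/6, 1689/160)
obs 6: x=2 → posterior Inverse-Gamma(13/3, 1869/160)
obs 7: x=-1 → posterior Inverse-Gamma(29/6, 2049/160)
obs 8: x=-6 → posterior Inverse-Gamma(16/3, 5429/160)
obs 9: x=0 → posterior Inverse-Gamma(35/6, 5449/160)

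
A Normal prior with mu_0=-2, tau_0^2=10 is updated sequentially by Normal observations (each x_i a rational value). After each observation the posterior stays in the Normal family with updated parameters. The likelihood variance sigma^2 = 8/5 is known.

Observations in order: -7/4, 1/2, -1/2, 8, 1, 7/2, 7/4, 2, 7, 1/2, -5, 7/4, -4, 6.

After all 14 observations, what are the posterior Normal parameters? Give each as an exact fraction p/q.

obs 1: x=-7/4 → posterior Normal(-207/116, 40/29)
obs 2: x=1/2 → posterior Normal(-157/216, 20/27)
obs 3: x=-1/2 → posterior Normal(-207/316, 40/79)
obs 4: x=8 → posterior Normal(593/416, 5/13)
obs 5: x=1 → posterior Normal(231/172, 40/129)
obs 6: x=7/2 → posterior Normal(149/88, 20/77)
obs 7: x=7/4 → posterior Normal(609/358, 40/179)
obs 8: x=2 → posterior Normal(709/408, 10/51)
obs 9: x=7 → posterior Normal(1059/458, 40/229)
obs 10: x=1/2 → posterior Normal(271/127, 20/127)
obs 11: x=-5 → posterior Normal(139/93, 40/279)
obs 12: x=7/4 → posterior Normal(97/64, 5/38)
obs 13: x=-4 → posterior Normal(1443/1316, 40/329)
obs 14: x=6 → posterior Normal(681/472, 20/177)

mu_0=681/472, tau_0^2=20/177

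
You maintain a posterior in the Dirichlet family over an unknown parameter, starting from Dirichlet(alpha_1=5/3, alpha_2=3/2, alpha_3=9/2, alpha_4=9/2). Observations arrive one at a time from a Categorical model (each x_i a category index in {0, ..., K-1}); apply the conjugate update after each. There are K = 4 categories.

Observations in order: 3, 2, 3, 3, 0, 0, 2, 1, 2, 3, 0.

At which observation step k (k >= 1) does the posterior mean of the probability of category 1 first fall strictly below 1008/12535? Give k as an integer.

obs 1: x=3 → posterior Dirichlet(5/3, 3/2, 9/2, 11/2)
obs 2: x=2 → posterior Dirichlet(5/3, 3/2, 11/2, 11/2)
obs 3: x=3 → posterior Dirichlet(5/3, 3/2, 11/2, 13/2)
obs 4: x=3 → posterior Dirichlet(5/3, 3/2, 11/2, 15/2)
obs 5: x=0 → posterior Dirichlet(8/3, 3/2, 11/2, 15/2)
obs 6: x=0 → posterior Dirichlet(11/3, 3/2, 11/2, 15/2)
obs 7: x=2 → posterior Dirichlet(11/3, 3/2, 13/2, 15/2)
obs 8: x=1 → posterior Dirichlet(11/3, 5/2, 13/2, 15/2)
obs 9: x=2 → posterior Dirichlet(11/3, 5/2, 15/2, 15/2)
obs 10: x=3 → posterior Dirichlet(11/3, 5/2, 15/2, 17/2)
obs 11: x=0 → posterior Dirichlet(14/3, 5/2, 15/2, 17/2)

k = 7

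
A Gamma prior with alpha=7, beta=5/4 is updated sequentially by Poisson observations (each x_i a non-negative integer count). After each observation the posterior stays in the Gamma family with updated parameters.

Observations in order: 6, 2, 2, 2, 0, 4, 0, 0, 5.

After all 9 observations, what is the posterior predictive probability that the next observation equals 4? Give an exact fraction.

2317638439007478752890045876612129505017633948890368/15989336279651673904889491802458651363849639892578125

obs 1: x=6 → posterior Gamma(13, 9/4)
obs 2: x=2 → posterior Gamma(15, 13/4)
obs 3: x=2 → posterior Gamma(17, 17/4)
obs 4: x=2 → posterior Gamma(19, 21/4)
obs 5: x=0 → posterior Gamma(19, 25/4)
obs 6: x=4 → posterior Gamma(23, 29/4)
obs 7: x=0 → posterior Gamma(23, 33/4)
obs 8: x=0 → posterior Gamma(23, 37/4)
obs 9: x=5 → posterior Gamma(28, 41/4)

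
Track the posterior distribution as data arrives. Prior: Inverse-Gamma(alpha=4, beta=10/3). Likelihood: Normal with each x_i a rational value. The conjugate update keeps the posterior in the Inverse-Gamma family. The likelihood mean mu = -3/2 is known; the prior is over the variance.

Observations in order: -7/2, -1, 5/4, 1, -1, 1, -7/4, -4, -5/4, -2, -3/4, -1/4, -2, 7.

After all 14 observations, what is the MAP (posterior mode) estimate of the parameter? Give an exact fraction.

5399/1152

obs 1: x=-7/2 → posterior Inverse-Gamma(9/2, 16/3)
obs 2: x=-1 → posterior Inverse-Gamma(5, 131/24)
obs 3: x=5/4 → posterior Inverse-Gamma(11/2, 887/96)
obs 4: x=1 → posterior Inverse-Gamma(6, 1187/96)
obs 5: x=-1 → posterior Inverse-Gamma(13/2, 1199/96)
obs 6: x=1 → posterior Inverse-Gamma(7, 1499/96)
obs 7: x=-7/4 → posterior Inverse-Gamma(15/2, 751/48)
obs 8: x=-4 → posterior Inverse-Gamma(8, 901/48)
obs 9: x=-5/4 → posterior Inverse-Gamma(17/2, 1805/96)
obs 10: x=-2 → posterior Inverse-Gamma(9, 1817/96)
obs 11: x=-3/4 → posterior Inverse-Gamma(19/2, 461/24)
obs 12: x=-1/4 → posterior Inverse-Gamma(10, 1919/96)
obs 13: x=-2 → posterior Inverse-Gamma(21/2, 1931/96)
obs 14: x=7 → posterior Inverse-Gamma(11, 5399/96)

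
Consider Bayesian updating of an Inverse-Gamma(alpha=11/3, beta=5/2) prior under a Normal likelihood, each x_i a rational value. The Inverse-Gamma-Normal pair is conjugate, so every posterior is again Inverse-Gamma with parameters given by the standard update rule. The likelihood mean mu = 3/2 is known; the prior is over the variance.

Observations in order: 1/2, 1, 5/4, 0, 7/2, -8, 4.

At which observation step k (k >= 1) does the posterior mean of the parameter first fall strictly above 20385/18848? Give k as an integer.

obs 1: x=1/2 → posterior Inverse-Gamma(25/6, 3)
obs 2: x=1 → posterior Inverse-Gamma(14/3, 25/8)
obs 3: x=5/4 → posterior Inverse-Gamma(31/6, 101/32)
obs 4: x=0 → posterior Inverse-Gamma(17/3, 137/32)
obs 5: x=7/2 → posterior Inverse-Gamma(37/6, 201/32)
obs 6: x=-8 → posterior Inverse-Gamma(20/3, 1645/32)
obs 7: x=4 → posterior Inverse-Gamma(43/6, 1745/32)

k = 5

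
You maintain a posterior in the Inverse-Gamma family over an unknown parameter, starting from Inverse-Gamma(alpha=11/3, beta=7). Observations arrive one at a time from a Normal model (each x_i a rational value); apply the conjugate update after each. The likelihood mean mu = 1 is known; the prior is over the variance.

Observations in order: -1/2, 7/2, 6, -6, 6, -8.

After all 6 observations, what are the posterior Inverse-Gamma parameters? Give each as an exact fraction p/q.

alpha=20/3, beta=405/4

obs 1: x=-1/2 → posterior Inverse-Gamma(25/6, 65/8)
obs 2: x=7/2 → posterior Inverse-Gamma(14/3, 45/4)
obs 3: x=6 → posterior Inverse-Gamma(31/6, 95/4)
obs 4: x=-6 → posterior Inverse-Gamma(17/3, 193/4)
obs 5: x=6 → posterior Inverse-Gamma(37/6, 243/4)
obs 6: x=-8 → posterior Inverse-Gamma(20/3, 405/4)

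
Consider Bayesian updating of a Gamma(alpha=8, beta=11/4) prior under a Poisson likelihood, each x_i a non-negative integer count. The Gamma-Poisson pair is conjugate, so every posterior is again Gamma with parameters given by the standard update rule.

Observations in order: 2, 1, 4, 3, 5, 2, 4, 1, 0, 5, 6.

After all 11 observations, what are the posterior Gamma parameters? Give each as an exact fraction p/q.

alpha=41, beta=55/4

obs 1: x=2 → posterior Gamma(10, 15/4)
obs 2: x=1 → posterior Gamma(11, 19/4)
obs 3: x=4 → posterior Gamma(15, 23/4)
obs 4: x=3 → posterior Gamma(18, 27/4)
obs 5: x=5 → posterior Gamma(23, 31/4)
obs 6: x=2 → posterior Gamma(25, 35/4)
obs 7: x=4 → posterior Gamma(29, 39/4)
obs 8: x=1 → posterior Gamma(30, 43/4)
obs 9: x=0 → posterior Gamma(30, 47/4)
obs 10: x=5 → posterior Gamma(35, 51/4)
obs 11: x=6 → posterior Gamma(41, 55/4)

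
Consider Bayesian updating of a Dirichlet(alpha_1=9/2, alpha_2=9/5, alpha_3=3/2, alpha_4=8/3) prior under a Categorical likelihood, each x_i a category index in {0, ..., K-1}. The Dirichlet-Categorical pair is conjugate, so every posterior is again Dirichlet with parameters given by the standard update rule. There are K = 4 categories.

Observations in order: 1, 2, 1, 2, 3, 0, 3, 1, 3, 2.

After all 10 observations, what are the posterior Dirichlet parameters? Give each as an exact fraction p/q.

obs 1: x=1 → posterior Dirichlet(9/2, 14/5, 3/2, 8/3)
obs 2: x=2 → posterior Dirichlet(9/2, 14/5, 5/2, 8/3)
obs 3: x=1 → posterior Dirichlet(9/2, 19/5, 5/2, 8/3)
obs 4: x=2 → posterior Dirichlet(9/2, 19/5, 7/2, 8/3)
obs 5: x=3 → posterior Dirichlet(9/2, 19/5, 7/2, 11/3)
obs 6: x=0 → posterior Dirichlet(11/2, 19/5, 7/2, 11/3)
obs 7: x=3 → posterior Dirichlet(11/2, 19/5, 7/2, 14/3)
obs 8: x=1 → posterior Dirichlet(11/2, 24/5, 7/2, 14/3)
obs 9: x=3 → posterior Dirichlet(11/2, 24/5, 7/2, 17/3)
obs 10: x=2 → posterior Dirichlet(11/2, 24/5, 9/2, 17/3)

alpha_1=11/2, alpha_2=24/5, alpha_3=9/2, alpha_4=17/3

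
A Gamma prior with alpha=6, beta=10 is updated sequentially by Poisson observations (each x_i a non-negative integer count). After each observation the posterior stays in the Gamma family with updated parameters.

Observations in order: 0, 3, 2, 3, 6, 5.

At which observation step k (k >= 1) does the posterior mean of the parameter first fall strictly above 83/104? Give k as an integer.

k = 3

obs 1: x=0 → posterior Gamma(6, 11)
obs 2: x=3 → posterior Gamma(9, 12)
obs 3: x=2 → posterior Gamma(11, 13)
obs 4: x=3 → posterior Gamma(14, 14)
obs 5: x=6 → posterior Gamma(20, 15)
obs 6: x=5 → posterior Gamma(25, 16)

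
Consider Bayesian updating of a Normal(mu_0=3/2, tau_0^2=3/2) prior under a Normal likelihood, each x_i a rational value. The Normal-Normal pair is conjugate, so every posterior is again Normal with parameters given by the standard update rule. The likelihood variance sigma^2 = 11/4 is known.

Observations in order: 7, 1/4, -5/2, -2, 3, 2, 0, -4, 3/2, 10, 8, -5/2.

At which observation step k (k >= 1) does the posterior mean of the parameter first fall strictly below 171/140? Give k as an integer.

k = 4

obs 1: x=7 → posterior Normal(117/34, 33/34)
obs 2: x=1/4 → posterior Normal(60/23, 33/46)
obs 3: x=-5/2 → posterior Normal(45/29, 33/58)
obs 4: x=-2 → posterior Normal(33/35, 33/70)
obs 5: x=3 → posterior Normal(51/41, 33/82)
obs 6: x=2 → posterior Normal(63/47, 33/94)
obs 7: x=0 → posterior Normal(63/53, 33/106)
obs 8: x=-4 → posterior Normal(39/59, 33/118)
obs 9: x=3/2 → posterior Normal(48/65, 33/130)
obs 10: x=10 → posterior Normal(108/71, 33/142)
obs 11: x=8 → posterior Normal(156/77, 3/14)
obs 12: x=-5/2 → posterior Normal(141/83, 33/166)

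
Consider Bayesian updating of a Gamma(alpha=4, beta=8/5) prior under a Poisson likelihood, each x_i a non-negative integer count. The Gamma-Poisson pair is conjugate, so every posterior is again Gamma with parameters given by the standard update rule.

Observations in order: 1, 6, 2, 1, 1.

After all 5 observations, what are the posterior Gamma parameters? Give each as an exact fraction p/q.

obs 1: x=1 → posterior Gamma(5, 13/5)
obs 2: x=6 → posterior Gamma(11, 18/5)
obs 3: x=2 → posterior Gamma(13, 23/5)
obs 4: x=1 → posterior Gamma(14, 28/5)
obs 5: x=1 → posterior Gamma(15, 33/5)

alpha=15, beta=33/5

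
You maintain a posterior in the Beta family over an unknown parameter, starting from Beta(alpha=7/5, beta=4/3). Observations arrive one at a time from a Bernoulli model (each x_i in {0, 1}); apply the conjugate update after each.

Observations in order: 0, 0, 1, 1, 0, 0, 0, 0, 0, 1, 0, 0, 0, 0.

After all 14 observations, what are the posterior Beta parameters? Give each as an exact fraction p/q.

obs 1: x=0 → posterior Beta(7/5, 7/3)
obs 2: x=0 → posterior Beta(7/5, 10/3)
obs 3: x=1 → posterior Beta(12/5, 10/3)
obs 4: x=1 → posterior Beta(17/5, 10/3)
obs 5: x=0 → posterior Beta(17/5, 13/3)
obs 6: x=0 → posterior Beta(17/5, 16/3)
obs 7: x=0 → posterior Beta(17/5, 19/3)
obs 8: x=0 → posterior Beta(17/5, 22/3)
obs 9: x=0 → posterior Beta(17/5, 25/3)
obs 10: x=1 → posterior Beta(22/5, 25/3)
obs 11: x=0 → posterior Beta(22/5, 28/3)
obs 12: x=0 → posterior Beta(22/5, 31/3)
obs 13: x=0 → posterior Beta(22/5, 34/3)
obs 14: x=0 → posterior Beta(22/5, 37/3)

alpha=22/5, beta=37/3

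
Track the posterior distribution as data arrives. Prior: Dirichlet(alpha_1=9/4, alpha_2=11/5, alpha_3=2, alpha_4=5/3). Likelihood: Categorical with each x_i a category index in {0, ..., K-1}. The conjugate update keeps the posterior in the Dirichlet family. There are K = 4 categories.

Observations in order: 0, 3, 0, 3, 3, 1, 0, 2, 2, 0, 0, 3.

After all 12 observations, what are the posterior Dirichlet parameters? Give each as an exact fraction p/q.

obs 1: x=0 → posterior Dirichlet(13/4, 11/5, 2, 5/3)
obs 2: x=3 → posterior Dirichlet(13/4, 11/5, 2, 8/3)
obs 3: x=0 → posterior Dirichlet(17/4, 11/5, 2, 8/3)
obs 4: x=3 → posterior Dirichlet(17/4, 11/5, 2, 11/3)
obs 5: x=3 → posterior Dirichlet(17/4, 11/5, 2, 14/3)
obs 6: x=1 → posterior Dirichlet(17/4, 16/5, 2, 14/3)
obs 7: x=0 → posterior Dirichlet(21/4, 16/5, 2, 14/3)
obs 8: x=2 → posterior Dirichlet(21/4, 16/5, 3, 14/3)
obs 9: x=2 → posterior Dirichlet(21/4, 16/5, 4, 14/3)
obs 10: x=0 → posterior Dirichlet(25/4, 16/5, 4, 14/3)
obs 11: x=0 → posterior Dirichlet(29/4, 16/5, 4, 14/3)
obs 12: x=3 → posterior Dirichlet(29/4, 16/5, 4, 17/3)

alpha_1=29/4, alpha_2=16/5, alpha_3=4, alpha_4=17/3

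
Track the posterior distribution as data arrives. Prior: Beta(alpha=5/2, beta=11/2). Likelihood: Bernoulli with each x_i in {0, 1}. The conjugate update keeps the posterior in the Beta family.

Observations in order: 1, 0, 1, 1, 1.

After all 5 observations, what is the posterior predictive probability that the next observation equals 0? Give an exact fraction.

obs 1: x=1 → posterior Beta(7/2, 11/2)
obs 2: x=0 → posterior Beta(7/2, 13/2)
obs 3: x=1 → posterior Beta(9/2, 13/2)
obs 4: x=1 → posterior Beta(11/2, 13/2)
obs 5: x=1 → posterior Beta(13/2, 13/2)

1/2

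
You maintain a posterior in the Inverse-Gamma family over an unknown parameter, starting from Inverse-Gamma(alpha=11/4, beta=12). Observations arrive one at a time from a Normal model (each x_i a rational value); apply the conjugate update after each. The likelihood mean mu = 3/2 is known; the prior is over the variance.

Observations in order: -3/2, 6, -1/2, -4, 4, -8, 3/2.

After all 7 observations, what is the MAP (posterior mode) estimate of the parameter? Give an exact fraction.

obs 1: x=-3/2 → posterior Inverse-Gamma(13/4, 33/2)
obs 2: x=6 → posterior Inverse-Gamma(15/4, 213/8)
obs 3: x=-1/2 → posterior Inverse-Gamma(17/4, 229/8)
obs 4: x=-4 → posterior Inverse-Gamma(19/4, 175/4)
obs 5: x=4 → posterior Inverse-Gamma(21/4, 375/8)
obs 6: x=-8 → posterior Inverse-Gamma(23/4, 92)
obs 7: x=3/2 → posterior Inverse-Gamma(25/4, 92)

368/29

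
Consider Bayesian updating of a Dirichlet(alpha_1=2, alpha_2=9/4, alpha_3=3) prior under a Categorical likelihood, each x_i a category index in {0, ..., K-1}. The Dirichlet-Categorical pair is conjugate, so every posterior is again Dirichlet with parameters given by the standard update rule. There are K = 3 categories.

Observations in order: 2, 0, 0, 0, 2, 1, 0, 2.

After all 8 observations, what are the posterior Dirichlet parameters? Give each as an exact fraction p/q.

alpha_1=6, alpha_2=13/4, alpha_3=6

obs 1: x=2 → posterior Dirichlet(2, 9/4, 4)
obs 2: x=0 → posterior Dirichlet(3, 9/4, 4)
obs 3: x=0 → posterior Dirichlet(4, 9/4, 4)
obs 4: x=0 → posterior Dirichlet(5, 9/4, 4)
obs 5: x=2 → posterior Dirichlet(5, 9/4, 5)
obs 6: x=1 → posterior Dirichlet(5, 13/4, 5)
obs 7: x=0 → posterior Dirichlet(6, 13/4, 5)
obs 8: x=2 → posterior Dirichlet(6, 13/4, 6)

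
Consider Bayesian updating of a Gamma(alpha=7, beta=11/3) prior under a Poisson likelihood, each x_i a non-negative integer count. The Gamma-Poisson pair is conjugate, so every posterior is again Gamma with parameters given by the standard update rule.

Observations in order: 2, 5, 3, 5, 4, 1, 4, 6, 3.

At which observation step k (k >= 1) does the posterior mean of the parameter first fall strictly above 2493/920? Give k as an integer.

obs 1: x=2 → posterior Gamma(9, 14/3)
obs 2: x=5 → posterior Gamma(14, 17/3)
obs 3: x=3 → posterior Gamma(17, 20/3)
obs 4: x=5 → posterior Gamma(22, 23/3)
obs 5: x=4 → posterior Gamma(26, 26/3)
obs 6: x=1 → posterior Gamma(27, 29/3)
obs 7: x=4 → posterior Gamma(31, 32/3)
obs 8: x=6 → posterior Gamma(37, 35/3)
obs 9: x=3 → posterior Gamma(40, 38/3)

k = 4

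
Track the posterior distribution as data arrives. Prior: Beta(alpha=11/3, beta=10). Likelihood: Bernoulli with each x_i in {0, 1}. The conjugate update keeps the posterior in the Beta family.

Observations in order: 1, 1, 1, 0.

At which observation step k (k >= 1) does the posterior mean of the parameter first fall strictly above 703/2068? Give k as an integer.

obs 1: x=1 → posterior Beta(14/3, 10)
obs 2: x=1 → posterior Beta(17/3, 10)
obs 3: x=1 → posterior Beta(20/3, 10)
obs 4: x=0 → posterior Beta(20/3, 11)

k = 2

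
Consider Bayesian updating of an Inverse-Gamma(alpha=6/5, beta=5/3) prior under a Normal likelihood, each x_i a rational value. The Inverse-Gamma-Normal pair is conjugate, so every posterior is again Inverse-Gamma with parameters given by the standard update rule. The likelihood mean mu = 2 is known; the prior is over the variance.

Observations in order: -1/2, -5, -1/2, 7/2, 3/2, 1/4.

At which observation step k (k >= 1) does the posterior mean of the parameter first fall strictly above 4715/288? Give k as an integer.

obs 1: x=-1/2 → posterior Inverse-Gamma(17/10, 115/24)
obs 2: x=-5 → posterior Inverse-Gamma(11/5, 703/24)
obs 3: x=-1/2 → posterior Inverse-Gamma(27/10, 389/12)
obs 4: x=7/2 → posterior Inverse-Gamma(16/5, 805/24)
obs 5: x=3/2 → posterior Inverse-Gamma(37/10, 101/3)
obs 6: x=1/4 → posterior Inverse-Gamma(21/5, 3379/96)

k = 2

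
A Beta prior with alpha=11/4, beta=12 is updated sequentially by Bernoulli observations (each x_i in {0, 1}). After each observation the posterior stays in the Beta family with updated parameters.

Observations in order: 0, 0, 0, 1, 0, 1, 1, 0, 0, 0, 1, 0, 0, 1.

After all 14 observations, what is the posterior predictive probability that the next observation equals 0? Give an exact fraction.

obs 1: x=0 → posterior Beta(11/4, 13)
obs 2: x=0 → posterior Beta(11/4, 14)
obs 3: x=0 → posterior Beta(11/4, 15)
obs 4: x=1 → posterior Beta(15/4, 15)
obs 5: x=0 → posterior Beta(15/4, 16)
obs 6: x=1 → posterior Beta(19/4, 16)
obs 7: x=1 → posterior Beta(23/4, 16)
obs 8: x=0 → posterior Beta(23/4, 17)
obs 9: x=0 → posterior Beta(23/4, 18)
obs 10: x=0 → posterior Beta(23/4, 19)
obs 11: x=1 → posterior Beta(27/4, 19)
obs 12: x=0 → posterior Beta(27/4, 20)
obs 13: x=0 → posterior Beta(27/4, 21)
obs 14: x=1 → posterior Beta(31/4, 21)

84/115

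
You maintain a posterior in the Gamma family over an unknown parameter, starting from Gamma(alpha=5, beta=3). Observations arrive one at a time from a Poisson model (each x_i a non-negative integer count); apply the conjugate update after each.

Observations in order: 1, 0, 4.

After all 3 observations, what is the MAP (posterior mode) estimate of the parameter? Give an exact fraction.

obs 1: x=1 → posterior Gamma(6, 4)
obs 2: x=0 → posterior Gamma(6, 5)
obs 3: x=4 → posterior Gamma(10, 6)

3/2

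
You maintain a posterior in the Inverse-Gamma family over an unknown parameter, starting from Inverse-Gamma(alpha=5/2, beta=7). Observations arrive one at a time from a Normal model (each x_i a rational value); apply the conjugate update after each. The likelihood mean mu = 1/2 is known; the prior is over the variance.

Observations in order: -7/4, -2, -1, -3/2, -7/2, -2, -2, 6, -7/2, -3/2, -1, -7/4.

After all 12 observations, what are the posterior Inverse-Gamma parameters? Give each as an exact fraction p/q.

alpha=17/2, beta=941/16

obs 1: x=-7/4 → posterior Inverse-Gamma(3, 305/32)
obs 2: x=-2 → posterior Inverse-Gamma(7/2, 405/32)
obs 3: x=-1 → posterior Inverse-Gamma(4, 441/32)
obs 4: x=-3/2 → posterior Inverse-Gamma(9/2, 505/32)
obs 5: x=-7/2 → posterior Inverse-Gamma(5, 761/32)
obs 6: x=-2 → posterior Inverse-Gamma(11/2, 861/32)
obs 7: x=-2 → posterior Inverse-Gamma(6, 961/32)
obs 8: x=6 → posterior Inverse-Gamma(13/2, 1445/32)
obs 9: x=-7/2 → posterior Inverse-Gamma(7, 1701/32)
obs 10: x=-3/2 → posterior Inverse-Gamma(15/2, 1765/32)
obs 11: x=-1 → posterior Inverse-Gamma(8, 1801/32)
obs 12: x=-7/4 → posterior Inverse-Gamma(17/2, 941/16)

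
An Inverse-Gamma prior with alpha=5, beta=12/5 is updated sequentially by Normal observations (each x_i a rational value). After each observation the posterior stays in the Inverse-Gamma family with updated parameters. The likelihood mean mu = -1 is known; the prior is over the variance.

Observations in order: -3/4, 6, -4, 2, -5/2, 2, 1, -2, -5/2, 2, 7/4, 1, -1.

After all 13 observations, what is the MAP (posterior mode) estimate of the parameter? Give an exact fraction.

obs 1: x=-3/4 → posterior Inverse-Gamma(11/2, 389/160)
obs 2: x=6 → posterior Inverse-Gamma(6, 4309/160)
obs 3: x=-4 → posterior Inverse-Gamma(13/2, 5029/160)
obs 4: x=2 → posterior Inverse-Gamma(7, 5749/160)
obs 5: x=-5/2 → posterior Inverse-Gamma(15/2, 5929/160)
obs 6: x=2 → posterior Inverse-Gamma(8, 6649/160)
obs 7: x=1 → posterior Inverse-Gamma(17/2, 6969/160)
obs 8: x=-2 → posterior Inverse-Gamma(9, 7049/160)
obs 9: x=-5/2 → posterior Inverse-Gamma(19/2, 7229/160)
obs 10: x=2 → posterior Inverse-Gamma(10, 7949/160)
obs 11: x=7/4 → posterior Inverse-Gamma(21/2, 4277/80)
obs 12: x=1 → posterior Inverse-Gamma(11, 4437/80)
obs 13: x=-1 → posterior Inverse-Gamma(23/2, 4437/80)

4437/1000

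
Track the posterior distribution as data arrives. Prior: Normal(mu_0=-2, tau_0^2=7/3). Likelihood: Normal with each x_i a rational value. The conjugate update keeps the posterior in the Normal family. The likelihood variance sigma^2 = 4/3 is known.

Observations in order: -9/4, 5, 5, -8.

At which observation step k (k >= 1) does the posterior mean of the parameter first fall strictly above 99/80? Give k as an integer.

k = 3

obs 1: x=-9/4 → posterior Normal(-95/44, 28/33)
obs 2: x=5 → posterior Normal(5/8, 14/27)
obs 3: x=5 → posterior Normal(37/20, 28/75)
obs 4: x=-8 → posterior Normal(-39/128, 7/24)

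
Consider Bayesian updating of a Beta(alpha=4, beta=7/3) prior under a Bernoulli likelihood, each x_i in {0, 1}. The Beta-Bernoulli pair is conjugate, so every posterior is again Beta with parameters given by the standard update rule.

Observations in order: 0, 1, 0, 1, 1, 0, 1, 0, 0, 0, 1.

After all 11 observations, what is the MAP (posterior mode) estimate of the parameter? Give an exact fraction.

12/23

obs 1: x=0 → posterior Beta(4, 10/3)
obs 2: x=1 → posterior Beta(5, 10/3)
obs 3: x=0 → posterior Beta(5, 13/3)
obs 4: x=1 → posterior Beta(6, 13/3)
obs 5: x=1 → posterior Beta(7, 13/3)
obs 6: x=0 → posterior Beta(7, 16/3)
obs 7: x=1 → posterior Beta(8, 16/3)
obs 8: x=0 → posterior Beta(8, 19/3)
obs 9: x=0 → posterior Beta(8, 22/3)
obs 10: x=0 → posterior Beta(8, 25/3)
obs 11: x=1 → posterior Beta(9, 25/3)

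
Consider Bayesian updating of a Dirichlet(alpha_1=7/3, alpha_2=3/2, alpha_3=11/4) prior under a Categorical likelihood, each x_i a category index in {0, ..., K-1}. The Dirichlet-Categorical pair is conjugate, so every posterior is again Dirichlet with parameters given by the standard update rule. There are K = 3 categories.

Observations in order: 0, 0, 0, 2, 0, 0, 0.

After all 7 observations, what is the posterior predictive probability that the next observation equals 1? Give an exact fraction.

18/163

obs 1: x=0 → posterior Dirichlet(10/3, 3/2, 11/4)
obs 2: x=0 → posterior Dirichlet(13/3, 3/2, 11/4)
obs 3: x=0 → posterior Dirichlet(16/3, 3/2, 11/4)
obs 4: x=2 → posterior Dirichlet(16/3, 3/2, 15/4)
obs 5: x=0 → posterior Dirichlet(19/3, 3/2, 15/4)
obs 6: x=0 → posterior Dirichlet(22/3, 3/2, 15/4)
obs 7: x=0 → posterior Dirichlet(25/3, 3/2, 15/4)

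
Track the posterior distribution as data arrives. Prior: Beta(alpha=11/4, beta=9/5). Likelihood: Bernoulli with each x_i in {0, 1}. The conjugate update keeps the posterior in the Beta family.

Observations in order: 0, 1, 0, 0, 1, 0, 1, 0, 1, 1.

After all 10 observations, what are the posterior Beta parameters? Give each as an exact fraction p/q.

obs 1: x=0 → posterior Beta(11/4, 14/5)
obs 2: x=1 → posterior Beta(15/4, 14/5)
obs 3: x=0 → posterior Beta(15/4, 19/5)
obs 4: x=0 → posterior Beta(15/4, 24/5)
obs 5: x=1 → posterior Beta(19/4, 24/5)
obs 6: x=0 → posterior Beta(19/4, 29/5)
obs 7: x=1 → posterior Beta(23/4, 29/5)
obs 8: x=0 → posterior Beta(23/4, 34/5)
obs 9: x=1 → posterior Beta(27/4, 34/5)
obs 10: x=1 → posterior Beta(31/4, 34/5)

alpha=31/4, beta=34/5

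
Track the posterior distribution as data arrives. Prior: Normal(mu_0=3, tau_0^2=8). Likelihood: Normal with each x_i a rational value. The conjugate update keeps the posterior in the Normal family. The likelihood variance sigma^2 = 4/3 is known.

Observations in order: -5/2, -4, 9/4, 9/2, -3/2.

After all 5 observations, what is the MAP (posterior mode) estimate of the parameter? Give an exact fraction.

-9/62

obs 1: x=-5/2 → posterior Normal(-12/7, 8/7)
obs 2: x=-4 → posterior Normal(-36/13, 8/13)
obs 3: x=9/4 → posterior Normal(-45/38, 8/19)
obs 4: x=9/2 → posterior Normal(9/50, 8/25)
obs 5: x=-3/2 → posterior Normal(-9/62, 8/31)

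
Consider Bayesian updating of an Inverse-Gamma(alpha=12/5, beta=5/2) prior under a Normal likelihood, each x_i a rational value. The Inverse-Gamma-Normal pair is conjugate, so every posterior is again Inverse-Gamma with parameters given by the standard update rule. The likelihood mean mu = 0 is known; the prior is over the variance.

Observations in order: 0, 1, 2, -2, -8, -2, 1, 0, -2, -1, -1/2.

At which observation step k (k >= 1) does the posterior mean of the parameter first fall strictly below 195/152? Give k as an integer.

obs 1: x=0 → posterior Inverse-Gamma(29/10, 5/2)
obs 2: x=1 → posterior Inverse-Gamma(17/5, 3)
obs 3: x=2 → posterior Inverse-Gamma(39/10, 5)
obs 4: x=-2 → posterior Inverse-Gamma(22/5, 7)
obs 5: x=-8 → posterior Inverse-Gamma(49/10, 39)
obs 6: x=-2 → posterior Inverse-Gamma(27/5, 41)
obs 7: x=1 → posterior Inverse-Gamma(59/10, 83/2)
obs 8: x=0 → posterior Inverse-Gamma(32/5, 83/2)
obs 9: x=-2 → posterior Inverse-Gamma(69/10, 87/2)
obs 10: x=-1 → posterior Inverse-Gamma(37/5, 44)
obs 11: x=-1/2 → posterior Inverse-Gamma(79/10, 353/8)

k = 2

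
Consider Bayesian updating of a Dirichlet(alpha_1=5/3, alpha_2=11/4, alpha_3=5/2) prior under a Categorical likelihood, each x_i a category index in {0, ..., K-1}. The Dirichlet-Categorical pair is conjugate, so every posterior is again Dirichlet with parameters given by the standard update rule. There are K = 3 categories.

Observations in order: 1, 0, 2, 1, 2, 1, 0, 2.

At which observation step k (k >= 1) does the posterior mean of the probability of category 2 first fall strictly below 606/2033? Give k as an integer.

obs 1: x=1 → posterior Dirichlet(5/3, 15/4, 5/2)
obs 2: x=0 → posterior Dirichlet(8/3, 15/4, 5/2)
obs 3: x=2 → posterior Dirichlet(8/3, 15/4, 7/2)
obs 4: x=1 → posterior Dirichlet(8/3, 19/4, 7/2)
obs 5: x=2 → posterior Dirichlet(8/3, 19/4, 9/2)
obs 6: x=1 → posterior Dirichlet(8/3, 23/4, 9/2)
obs 7: x=0 → posterior Dirichlet(11/3, 23/4, 9/2)
obs 8: x=2 → posterior Dirichlet(11/3, 23/4, 11/2)

k = 2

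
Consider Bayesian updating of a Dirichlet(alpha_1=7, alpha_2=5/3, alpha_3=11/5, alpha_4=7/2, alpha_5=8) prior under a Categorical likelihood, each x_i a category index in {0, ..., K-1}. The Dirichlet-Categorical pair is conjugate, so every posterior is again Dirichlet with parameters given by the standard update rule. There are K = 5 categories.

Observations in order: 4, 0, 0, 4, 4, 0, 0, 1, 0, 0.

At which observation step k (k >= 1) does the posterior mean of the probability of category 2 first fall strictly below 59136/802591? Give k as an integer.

obs 1: x=4 → posterior Dirichlet(7, 5/3, 11/5, 7/2, 9)
obs 2: x=0 → posterior Dirichlet(8, 5/3, 11/5, 7/2, 9)
obs 3: x=0 → posterior Dirichlet(9, 5/3, 11/5, 7/2, 9)
obs 4: x=4 → posterior Dirichlet(9, 5/3, 11/5, 7/2, 10)
obs 5: x=4 → posterior Dirichlet(9, 5/3, 11/5, 7/2, 11)
obs 6: x=0 → posterior Dirichlet(10, 5/3, 11/5, 7/2, 11)
obs 7: x=0 → posterior Dirichlet(11, 5/3, 11/5, 7/2, 11)
obs 8: x=1 → posterior Dirichlet(11, 8/3, 11/5, 7/2, 11)
obs 9: x=0 → posterior Dirichlet(12, 8/3, 11/5, 7/2, 11)
obs 10: x=0 → posterior Dirichlet(13, 8/3, 11/5, 7/2, 11)

k = 8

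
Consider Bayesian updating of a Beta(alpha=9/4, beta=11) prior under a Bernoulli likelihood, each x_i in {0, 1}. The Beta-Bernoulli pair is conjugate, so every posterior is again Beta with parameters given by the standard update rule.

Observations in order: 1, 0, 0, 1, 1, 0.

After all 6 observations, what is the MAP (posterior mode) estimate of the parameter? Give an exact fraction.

obs 1: x=1 → posterior Beta(13/4, 11)
obs 2: x=0 → posterior Beta(13/4, 12)
obs 3: x=0 → posterior Beta(13/4, 13)
obs 4: x=1 → posterior Beta(17/4, 13)
obs 5: x=1 → posterior Beta(21/4, 13)
obs 6: x=0 → posterior Beta(21/4, 14)

17/69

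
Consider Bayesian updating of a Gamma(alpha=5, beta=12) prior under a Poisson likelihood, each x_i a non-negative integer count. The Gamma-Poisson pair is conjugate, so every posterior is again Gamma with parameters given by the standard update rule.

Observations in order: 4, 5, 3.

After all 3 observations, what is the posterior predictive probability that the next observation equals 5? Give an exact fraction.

obs 1: x=4 → posterior Gamma(9, 13)
obs 2: x=5 → posterior Gamma(14, 14)
obs 3: x=3 → posterior Gamma(17, 15)

2004908124456024169921875/309485009821345068724781056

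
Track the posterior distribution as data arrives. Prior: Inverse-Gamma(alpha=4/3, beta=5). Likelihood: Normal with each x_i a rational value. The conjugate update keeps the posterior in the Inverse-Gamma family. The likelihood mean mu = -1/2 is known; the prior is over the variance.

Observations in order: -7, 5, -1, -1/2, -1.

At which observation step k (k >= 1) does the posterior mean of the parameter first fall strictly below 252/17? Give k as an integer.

obs 1: x=-7 → posterior Inverse-Gamma(11/6, 209/8)
obs 2: x=5 → posterior Inverse-Gamma(7/3, 165/4)
obs 3: x=-1 → posterior Inverse-Gamma(17/6, 331/8)
obs 4: x=-1/2 → posterior Inverse-Gamma(10/3, 331/8)
obs 5: x=-1 → posterior Inverse-Gamma(23/6, 83/2)

k = 5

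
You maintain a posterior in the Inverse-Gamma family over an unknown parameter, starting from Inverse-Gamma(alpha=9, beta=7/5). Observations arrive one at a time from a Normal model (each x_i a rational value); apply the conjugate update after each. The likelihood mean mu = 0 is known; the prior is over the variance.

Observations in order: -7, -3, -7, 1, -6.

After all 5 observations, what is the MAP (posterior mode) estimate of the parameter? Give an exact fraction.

obs 1: x=-7 → posterior Inverse-Gamma(19/2, 259/10)
obs 2: x=-3 → posterior Inverse-Gamma(10, 152/5)
obs 3: x=-7 → posterior Inverse-Gamma(21/2, 549/10)
obs 4: x=1 → posterior Inverse-Gamma(11, 277/5)
obs 5: x=-6 → posterior Inverse-Gamma(23/2, 367/5)

734/125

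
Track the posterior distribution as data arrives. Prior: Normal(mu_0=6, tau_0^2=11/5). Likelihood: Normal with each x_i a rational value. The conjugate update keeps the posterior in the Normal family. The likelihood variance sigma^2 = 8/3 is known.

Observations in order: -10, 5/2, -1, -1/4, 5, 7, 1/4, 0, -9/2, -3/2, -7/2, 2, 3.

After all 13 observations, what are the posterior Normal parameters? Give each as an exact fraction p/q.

mu_0=207/469, tau_0^2=88/469

obs 1: x=-10 → posterior Normal(-90/73, 88/73)
obs 2: x=5/2 → posterior Normal(-15/212, 44/53)
obs 3: x=-1 → posterior Normal(-81/278, 88/139)
obs 4: x=-1/4 → posterior Normal(-195/688, 22/43)
obs 5: x=5 → posterior Normal(93/164, 88/205)
obs 6: x=7 → posterior Normal(1389/952, 44/119)
obs 7: x=1/4 → posterior Normal(711/542, 88/271)
obs 8: x=0 → posterior Normal(711/608, 11/38)
obs 9: x=-9/2 → posterior Normal(207/337, 88/337)
obs 10: x=-3/2 → posterior Normal(63/148, 44/185)
obs 11: x=-7/2 → posterior Normal(42/403, 88/403)
obs 12: x=2 → posterior Normal(27/109, 22/109)
obs 13: x=3 → posterior Normal(207/469, 88/469)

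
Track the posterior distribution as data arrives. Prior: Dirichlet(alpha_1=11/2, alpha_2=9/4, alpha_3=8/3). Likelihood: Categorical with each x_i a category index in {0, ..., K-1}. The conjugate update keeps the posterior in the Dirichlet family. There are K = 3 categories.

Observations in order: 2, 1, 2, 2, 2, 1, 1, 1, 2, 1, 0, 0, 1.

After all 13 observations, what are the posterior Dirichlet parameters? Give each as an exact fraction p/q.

obs 1: x=2 → posterior Dirichlet(11/2, 9/4, 11/3)
obs 2: x=1 → posterior Dirichlet(11/2, 13/4, 11/3)
obs 3: x=2 → posterior Dirichlet(11/2, 13/4, 14/3)
obs 4: x=2 → posterior Dirichlet(11/2, 13/4, 17/3)
obs 5: x=2 → posterior Dirichlet(11/2, 13/4, 20/3)
obs 6: x=1 → posterior Dirichlet(11/2, 17/4, 20/3)
obs 7: x=1 → posterior Dirichlet(11/2, 21/4, 20/3)
obs 8: x=1 → posterior Dirichlet(11/2, 25/4, 20/3)
obs 9: x=2 → posterior Dirichlet(11/2, 25/4, 23/3)
obs 10: x=1 → posterior Dirichlet(11/2, 29/4, 23/3)
obs 11: x=0 → posterior Dirichlet(13/2, 29/4, 23/3)
obs 12: x=0 → posterior Dirichlet(15/2, 29/4, 23/3)
obs 13: x=1 → posterior Dirichlet(15/2, 33/4, 23/3)

alpha_1=15/2, alpha_2=33/4, alpha_3=23/3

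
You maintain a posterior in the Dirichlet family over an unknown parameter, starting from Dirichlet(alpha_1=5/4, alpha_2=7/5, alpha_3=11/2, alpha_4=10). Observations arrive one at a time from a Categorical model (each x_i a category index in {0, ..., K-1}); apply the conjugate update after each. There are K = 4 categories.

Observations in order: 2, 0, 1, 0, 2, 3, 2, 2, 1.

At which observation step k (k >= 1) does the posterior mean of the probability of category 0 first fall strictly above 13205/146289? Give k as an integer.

k = 2

obs 1: x=2 → posterior Dirichlet(5/4, 7/5, 13/2, 10)
obs 2: x=0 → posterior Dirichlet(9/4, 7/5, 13/2, 10)
obs 3: x=1 → posterior Dirichlet(9/4, 12/5, 13/2, 10)
obs 4: x=0 → posterior Dirichlet(13/4, 12/5, 13/2, 10)
obs 5: x=2 → posterior Dirichlet(13/4, 12/5, 15/2, 10)
obs 6: x=3 → posterior Dirichlet(13/4, 12/5, 15/2, 11)
obs 7: x=2 → posterior Dirichlet(13/4, 12/5, 17/2, 11)
obs 8: x=2 → posterior Dirichlet(13/4, 12/5, 19/2, 11)
obs 9: x=1 → posterior Dirichlet(13/4, 17/5, 19/2, 11)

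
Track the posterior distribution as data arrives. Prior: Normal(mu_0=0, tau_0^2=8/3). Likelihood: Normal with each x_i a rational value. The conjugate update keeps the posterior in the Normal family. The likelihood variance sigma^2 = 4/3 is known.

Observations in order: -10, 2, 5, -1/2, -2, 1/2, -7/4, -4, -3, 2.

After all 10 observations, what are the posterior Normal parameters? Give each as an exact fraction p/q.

mu_0=-47/42, tau_0^2=8/63

obs 1: x=-10 → posterior Normal(-20/3, 8/9)
obs 2: x=2 → posterior Normal(-16/5, 8/15)
obs 3: x=5 → posterior Normal(-6/7, 8/21)
obs 4: x=-1/2 → posterior Normal(-7/9, 8/27)
obs 5: x=-2 → posterior Normal(-1, 8/33)
obs 6: x=1/2 → posterior Normal(-10/13, 8/39)
obs 7: x=-7/4 → posterior Normal(-9/10, 8/45)
obs 8: x=-4 → posterior Normal(-43/34, 8/51)
obs 9: x=-3 → posterior Normal(-55/38, 8/57)
obs 10: x=2 → posterior Normal(-47/42, 8/63)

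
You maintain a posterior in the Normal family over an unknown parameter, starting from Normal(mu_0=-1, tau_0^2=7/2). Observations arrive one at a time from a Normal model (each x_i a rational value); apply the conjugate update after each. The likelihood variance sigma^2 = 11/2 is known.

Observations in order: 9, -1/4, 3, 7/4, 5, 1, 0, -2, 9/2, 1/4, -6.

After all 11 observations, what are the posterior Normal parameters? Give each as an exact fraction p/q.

mu_0=411/352, tau_0^2=7/16

obs 1: x=9 → posterior Normal(26/9, 77/36)
obs 2: x=-1/4 → posterior Normal(201/100, 77/50)
obs 3: x=3 → posterior Normal(285/128, 77/64)
obs 4: x=7/4 → posterior Normal(167/78, 77/78)
obs 5: x=5 → posterior Normal(237/92, 77/92)
obs 6: x=1 → posterior Normal(251/106, 77/106)
obs 7: x=0 → posterior Normal(251/120, 77/120)
obs 8: x=-2 → posterior Normal(223/134, 77/134)
obs 9: x=9/2 → posterior Normal(143/74, 77/148)
obs 10: x=1/4 → posterior Normal(193/108, 77/162)
obs 11: x=-6 → posterior Normal(411/352, 7/16)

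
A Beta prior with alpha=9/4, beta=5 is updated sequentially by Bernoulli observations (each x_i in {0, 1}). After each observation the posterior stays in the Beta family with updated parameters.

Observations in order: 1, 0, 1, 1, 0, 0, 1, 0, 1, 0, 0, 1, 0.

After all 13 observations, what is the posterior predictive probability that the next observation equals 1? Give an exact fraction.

11/27

obs 1: x=1 → posterior Beta(13/4, 5)
obs 2: x=0 → posterior Beta(13/4, 6)
obs 3: x=1 → posterior Beta(17/4, 6)
obs 4: x=1 → posterior Beta(21/4, 6)
obs 5: x=0 → posterior Beta(21/4, 7)
obs 6: x=0 → posterior Beta(21/4, 8)
obs 7: x=1 → posterior Beta(25/4, 8)
obs 8: x=0 → posterior Beta(25/4, 9)
obs 9: x=1 → posterior Beta(29/4, 9)
obs 10: x=0 → posterior Beta(29/4, 10)
obs 11: x=0 → posterior Beta(29/4, 11)
obs 12: x=1 → posterior Beta(33/4, 11)
obs 13: x=0 → posterior Beta(33/4, 12)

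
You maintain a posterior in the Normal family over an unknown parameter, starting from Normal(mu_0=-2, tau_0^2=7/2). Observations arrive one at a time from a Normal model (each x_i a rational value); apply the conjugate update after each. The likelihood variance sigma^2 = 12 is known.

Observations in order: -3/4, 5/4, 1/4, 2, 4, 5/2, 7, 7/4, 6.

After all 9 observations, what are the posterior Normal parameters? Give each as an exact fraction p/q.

mu_0=40/29, tau_0^2=28/29

obs 1: x=-3/4 → posterior Normal(-213/124, 84/31)
obs 2: x=5/4 → posterior Normal(-89/76, 42/19)
obs 3: x=1/4 → posterior Normal(-19/20, 28/15)
obs 4: x=2 → posterior Normal(-115/208, 21/13)
obs 5: x=4 → posterior Normal(-3/236, 84/59)
obs 6: x=5/2 → posterior Normal(67/264, 14/11)
obs 7: x=7 → posterior Normal(263/292, 84/73)
obs 8: x=7/4 → posterior Normal(39/40, 21/20)
obs 9: x=6 → posterior Normal(40/29, 28/29)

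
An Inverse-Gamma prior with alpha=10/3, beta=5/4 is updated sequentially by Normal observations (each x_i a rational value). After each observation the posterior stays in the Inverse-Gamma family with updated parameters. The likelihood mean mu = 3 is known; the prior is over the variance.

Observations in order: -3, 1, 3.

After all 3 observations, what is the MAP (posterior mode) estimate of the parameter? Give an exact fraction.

obs 1: x=-3 → posterior Inverse-Gamma(23/6, 77/4)
obs 2: x=1 → posterior Inverse-Gamma(13/3, 85/4)
obs 3: x=3 → posterior Inverse-Gamma(29/6, 85/4)

51/14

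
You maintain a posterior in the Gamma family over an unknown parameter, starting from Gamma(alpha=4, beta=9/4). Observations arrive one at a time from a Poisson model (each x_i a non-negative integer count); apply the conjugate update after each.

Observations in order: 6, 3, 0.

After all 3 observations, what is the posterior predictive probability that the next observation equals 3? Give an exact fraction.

obs 1: x=6 → posterior Gamma(10, 13/4)
obs 2: x=3 → posterior Gamma(13, 17/4)
obs 3: x=0 → posterior Gamma(13, 21/4)

899647127952631740864/4656612873077392578125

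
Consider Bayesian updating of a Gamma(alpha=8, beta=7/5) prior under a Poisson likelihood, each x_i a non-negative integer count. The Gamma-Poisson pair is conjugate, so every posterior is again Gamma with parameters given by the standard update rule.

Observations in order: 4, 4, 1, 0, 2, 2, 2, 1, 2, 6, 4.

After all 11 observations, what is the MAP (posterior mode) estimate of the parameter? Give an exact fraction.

175/62

obs 1: x=4 → posterior Gamma(12, 12/5)
obs 2: x=4 → posterior Gamma(16, 17/5)
obs 3: x=1 → posterior Gamma(17, 22/5)
obs 4: x=0 → posterior Gamma(17, 27/5)
obs 5: x=2 → posterior Gamma(19, 32/5)
obs 6: x=2 → posterior Gamma(21, 37/5)
obs 7: x=2 → posterior Gamma(23, 42/5)
obs 8: x=1 → posterior Gamma(24, 47/5)
obs 9: x=2 → posterior Gamma(26, 52/5)
obs 10: x=6 → posterior Gamma(32, 57/5)
obs 11: x=4 → posterior Gamma(36, 62/5)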